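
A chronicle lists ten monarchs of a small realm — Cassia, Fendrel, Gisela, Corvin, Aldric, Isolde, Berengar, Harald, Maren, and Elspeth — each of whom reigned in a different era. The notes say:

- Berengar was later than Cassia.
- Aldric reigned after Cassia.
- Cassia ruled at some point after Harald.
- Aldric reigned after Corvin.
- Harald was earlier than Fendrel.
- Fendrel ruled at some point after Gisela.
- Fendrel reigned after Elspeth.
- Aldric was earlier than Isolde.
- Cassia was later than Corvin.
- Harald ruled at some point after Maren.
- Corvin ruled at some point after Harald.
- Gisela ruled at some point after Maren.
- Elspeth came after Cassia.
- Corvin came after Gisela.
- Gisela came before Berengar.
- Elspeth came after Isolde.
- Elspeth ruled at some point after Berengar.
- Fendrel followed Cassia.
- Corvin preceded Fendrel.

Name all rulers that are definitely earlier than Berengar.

Directly stated before Berengar: Cassia and Gisela.
Corvin reaches Berengar via Corvin → Cassia → Berengar.
Harald reaches Berengar via Harald → Cassia → Berengar.
Maren reaches Berengar via Maren → Gisela → Berengar.
No chain forces Aldric (or any of the others) ahead of Berengar.

Cassia, Corvin, Gisela, Harald, Maren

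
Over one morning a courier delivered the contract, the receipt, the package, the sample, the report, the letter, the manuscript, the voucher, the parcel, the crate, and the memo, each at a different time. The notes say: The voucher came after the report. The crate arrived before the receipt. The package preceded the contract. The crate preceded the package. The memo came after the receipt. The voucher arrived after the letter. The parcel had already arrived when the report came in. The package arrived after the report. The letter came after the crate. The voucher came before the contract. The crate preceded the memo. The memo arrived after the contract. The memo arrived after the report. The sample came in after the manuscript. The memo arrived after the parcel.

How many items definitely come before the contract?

Directly stated before the contract: the package and the voucher.
The crate reaches the contract via the crate → the package → the contract.
The letter reaches the contract via the letter → the voucher → the contract.
The parcel reaches the contract via the parcel → the report → the voucher → the contract.
Likewise the report reaches the contract by chaining the stated constraints.
No chain forces the memo (or any of the others) ahead of the contract.
That's the crate, the letter, the package, the parcel, the report, and the voucher — 6 in all.

6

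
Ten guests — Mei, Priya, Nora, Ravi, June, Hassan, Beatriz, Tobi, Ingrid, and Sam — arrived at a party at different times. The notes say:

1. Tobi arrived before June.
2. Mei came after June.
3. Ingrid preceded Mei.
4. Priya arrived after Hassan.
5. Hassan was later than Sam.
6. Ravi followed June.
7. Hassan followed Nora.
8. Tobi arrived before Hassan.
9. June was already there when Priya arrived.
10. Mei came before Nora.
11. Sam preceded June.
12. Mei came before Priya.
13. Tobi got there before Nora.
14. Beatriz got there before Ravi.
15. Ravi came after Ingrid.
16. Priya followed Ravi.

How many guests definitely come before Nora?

Directly stated before Nora: Mei and Tobi.
Ingrid reaches Nora via Ingrid → Mei → Nora.
June reaches Nora via June → Mei → Nora.
Sam reaches Nora via Sam → June → Mei → Nora.
No chain forces Ravi (or any of the others) ahead of Nora.
That's Ingrid, June, Mei, Sam, and Tobi — 5 in all.

5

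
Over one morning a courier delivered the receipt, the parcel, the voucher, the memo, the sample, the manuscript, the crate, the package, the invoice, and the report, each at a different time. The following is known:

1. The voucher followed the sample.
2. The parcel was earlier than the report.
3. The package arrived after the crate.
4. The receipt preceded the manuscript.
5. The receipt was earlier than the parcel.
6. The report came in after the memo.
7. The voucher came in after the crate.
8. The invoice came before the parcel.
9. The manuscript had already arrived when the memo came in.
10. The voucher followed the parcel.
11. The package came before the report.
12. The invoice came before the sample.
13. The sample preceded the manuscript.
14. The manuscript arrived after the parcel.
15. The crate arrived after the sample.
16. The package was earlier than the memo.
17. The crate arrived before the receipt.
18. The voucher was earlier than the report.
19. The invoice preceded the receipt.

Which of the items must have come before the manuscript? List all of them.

the crate, the invoice, the parcel, the receipt, the sample

Directly stated before the manuscript: the parcel, the receipt, and the sample.
The crate reaches the manuscript via the crate → the receipt → the manuscript.
The invoice reaches the manuscript via the invoice → the receipt → the manuscript.
No chain forces the report (or any of the others) ahead of the manuscript.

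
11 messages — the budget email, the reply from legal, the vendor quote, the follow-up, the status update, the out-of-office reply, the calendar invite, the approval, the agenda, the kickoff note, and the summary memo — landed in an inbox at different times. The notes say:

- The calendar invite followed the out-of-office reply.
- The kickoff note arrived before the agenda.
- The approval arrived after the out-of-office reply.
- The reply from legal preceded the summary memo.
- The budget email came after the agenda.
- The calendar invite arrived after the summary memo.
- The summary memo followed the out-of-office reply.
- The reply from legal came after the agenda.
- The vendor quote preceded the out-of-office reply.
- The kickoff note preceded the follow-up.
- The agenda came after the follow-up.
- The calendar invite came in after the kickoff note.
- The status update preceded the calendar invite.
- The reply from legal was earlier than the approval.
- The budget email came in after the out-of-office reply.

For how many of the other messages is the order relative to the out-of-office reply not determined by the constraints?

Forced before the out-of-office reply: the vendor quote; forced after the out-of-office reply: the approval, the budget email, the calendar invite, and the summary memo.
That leaves the agenda, the follow-up, the kickoff note, the reply from legal, and the status update with no forced order relative to the out-of-office reply — 5.

5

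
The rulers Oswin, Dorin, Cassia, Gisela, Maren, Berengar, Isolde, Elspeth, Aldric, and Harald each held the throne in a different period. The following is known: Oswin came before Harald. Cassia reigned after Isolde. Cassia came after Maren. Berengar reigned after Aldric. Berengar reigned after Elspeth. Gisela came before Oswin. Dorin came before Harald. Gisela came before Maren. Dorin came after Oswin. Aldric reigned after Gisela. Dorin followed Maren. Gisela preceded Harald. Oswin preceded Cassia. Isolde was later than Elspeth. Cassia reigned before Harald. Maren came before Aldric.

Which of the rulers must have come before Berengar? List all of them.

Aldric, Elspeth, Gisela, Maren

Directly stated before Berengar: Aldric and Elspeth.
Gisela reaches Berengar via Gisela → Aldric → Berengar.
Maren reaches Berengar via Maren → Aldric → Berengar.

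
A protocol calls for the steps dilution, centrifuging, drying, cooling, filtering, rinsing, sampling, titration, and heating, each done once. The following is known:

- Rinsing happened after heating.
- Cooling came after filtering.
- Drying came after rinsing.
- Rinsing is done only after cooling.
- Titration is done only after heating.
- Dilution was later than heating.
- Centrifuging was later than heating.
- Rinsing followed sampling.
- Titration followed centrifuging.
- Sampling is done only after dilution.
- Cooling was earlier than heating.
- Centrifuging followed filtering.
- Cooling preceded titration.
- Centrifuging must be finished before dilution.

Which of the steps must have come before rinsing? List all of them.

centrifuging, cooling, dilution, filtering, heating, sampling

Directly stated before rinsing: cooling, heating, and sampling.
Centrifuging reaches rinsing via centrifuging → dilution → sampling → rinsing.
Dilution reaches rinsing via dilution → sampling → rinsing.
Filtering reaches rinsing via filtering → cooling → rinsing.
No chain forces drying (or any of the others) ahead of rinsing.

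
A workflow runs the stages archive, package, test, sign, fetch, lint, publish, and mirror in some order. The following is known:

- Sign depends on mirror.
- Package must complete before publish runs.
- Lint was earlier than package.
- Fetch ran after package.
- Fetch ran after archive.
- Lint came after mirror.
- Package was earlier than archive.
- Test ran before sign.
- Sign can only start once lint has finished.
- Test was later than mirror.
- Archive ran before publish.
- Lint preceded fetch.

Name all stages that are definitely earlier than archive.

lint, mirror, package

Directly stated before archive: package.
Lint reaches archive via lint → package → archive.
Mirror reaches archive via mirror → lint → package → archive.
No chain forces test (or any of the others) ahead of archive.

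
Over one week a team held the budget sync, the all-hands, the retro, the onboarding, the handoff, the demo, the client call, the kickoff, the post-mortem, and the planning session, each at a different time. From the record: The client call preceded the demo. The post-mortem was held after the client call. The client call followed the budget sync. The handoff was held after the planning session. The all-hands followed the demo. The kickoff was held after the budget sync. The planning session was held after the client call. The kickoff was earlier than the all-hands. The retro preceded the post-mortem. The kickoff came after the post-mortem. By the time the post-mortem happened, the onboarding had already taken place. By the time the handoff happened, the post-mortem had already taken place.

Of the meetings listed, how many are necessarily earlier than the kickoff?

Directly stated before the kickoff: the budget sync and the post-mortem.
The client call reaches the kickoff via the client call → the post-mortem → the kickoff.
The onboarding reaches the kickoff via the onboarding → the post-mortem → the kickoff.
The retro reaches the kickoff via the retro → the post-mortem → the kickoff.
That's the budget sync, the client call, the onboarding, the post-mortem, and the retro — 5 in all.

5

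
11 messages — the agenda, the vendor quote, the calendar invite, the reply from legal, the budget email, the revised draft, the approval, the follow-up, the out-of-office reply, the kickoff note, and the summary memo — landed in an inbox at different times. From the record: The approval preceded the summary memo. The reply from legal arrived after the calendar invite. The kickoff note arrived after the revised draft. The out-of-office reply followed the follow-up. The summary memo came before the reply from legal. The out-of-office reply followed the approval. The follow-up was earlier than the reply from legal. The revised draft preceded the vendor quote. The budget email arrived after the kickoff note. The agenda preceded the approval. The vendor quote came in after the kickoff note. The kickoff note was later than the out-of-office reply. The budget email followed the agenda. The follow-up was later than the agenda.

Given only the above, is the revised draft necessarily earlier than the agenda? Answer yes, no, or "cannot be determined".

No chain of stated constraints runs from the revised draft to the agenda, and none runs from the agenda to the revised draft either.
So the relative order of the revised draft and the agenda is not fixed by the given facts.

cannot be determined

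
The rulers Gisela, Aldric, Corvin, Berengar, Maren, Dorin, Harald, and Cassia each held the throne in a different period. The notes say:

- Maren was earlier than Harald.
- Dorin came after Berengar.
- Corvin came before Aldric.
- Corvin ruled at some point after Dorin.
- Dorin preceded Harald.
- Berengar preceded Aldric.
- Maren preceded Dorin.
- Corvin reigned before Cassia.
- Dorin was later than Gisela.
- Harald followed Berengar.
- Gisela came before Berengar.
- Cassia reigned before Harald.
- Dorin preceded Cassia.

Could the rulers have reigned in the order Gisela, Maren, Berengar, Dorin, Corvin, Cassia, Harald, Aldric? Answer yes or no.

yes

Check each stated constraint against the proposed order — e.g. Berengar is ahead of Aldric; Maren is ahead of Harald. Every pair is in the required order; nothing is violated.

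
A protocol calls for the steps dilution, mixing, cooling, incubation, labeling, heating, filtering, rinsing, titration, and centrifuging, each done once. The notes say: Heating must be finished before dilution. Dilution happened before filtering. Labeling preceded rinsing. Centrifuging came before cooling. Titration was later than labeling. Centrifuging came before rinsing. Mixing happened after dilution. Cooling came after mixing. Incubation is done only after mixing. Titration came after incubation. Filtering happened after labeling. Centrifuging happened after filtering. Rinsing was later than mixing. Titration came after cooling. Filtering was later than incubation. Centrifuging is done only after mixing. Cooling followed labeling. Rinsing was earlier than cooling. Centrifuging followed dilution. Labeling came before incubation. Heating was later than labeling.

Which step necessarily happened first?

labeling

Labeling has a chain of constraints placing it before every other step, so labeling must be first.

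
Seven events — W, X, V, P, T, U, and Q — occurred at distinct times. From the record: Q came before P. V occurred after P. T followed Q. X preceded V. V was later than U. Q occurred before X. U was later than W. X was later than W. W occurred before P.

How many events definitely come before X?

Directly stated before X: Q and W.
No chain forces U (or any of the others) ahead of X.
That's Q and W — 2 in all.

2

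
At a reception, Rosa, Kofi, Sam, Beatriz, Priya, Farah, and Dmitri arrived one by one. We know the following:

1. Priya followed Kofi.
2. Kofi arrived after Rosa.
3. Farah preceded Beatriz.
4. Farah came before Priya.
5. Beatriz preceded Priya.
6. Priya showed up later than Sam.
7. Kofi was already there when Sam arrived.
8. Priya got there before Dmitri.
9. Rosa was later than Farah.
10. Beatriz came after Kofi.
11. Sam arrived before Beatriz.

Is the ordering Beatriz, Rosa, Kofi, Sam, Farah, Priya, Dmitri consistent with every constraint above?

no

The constraints require Kofi before Beatriz, but in the proposed sequence Beatriz appears ahead of Kofi. That one violation is enough.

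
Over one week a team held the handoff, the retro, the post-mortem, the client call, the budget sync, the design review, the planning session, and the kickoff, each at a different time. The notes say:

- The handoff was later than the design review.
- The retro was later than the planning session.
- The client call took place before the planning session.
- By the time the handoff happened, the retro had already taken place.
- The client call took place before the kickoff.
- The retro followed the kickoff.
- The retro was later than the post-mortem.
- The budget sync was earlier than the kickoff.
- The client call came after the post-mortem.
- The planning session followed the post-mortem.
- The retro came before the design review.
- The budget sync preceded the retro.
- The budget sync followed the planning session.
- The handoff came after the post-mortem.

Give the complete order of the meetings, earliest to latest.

The constraints fix every adjacent pair, so only one ordering works:
the post-mortem → the client call → the planning session → the budget sync → the kickoff → the retro → the design review → the handoff.

the post-mortem, the client call, the planning session, the budget sync, the kickoff, the retro, the design review, the handoff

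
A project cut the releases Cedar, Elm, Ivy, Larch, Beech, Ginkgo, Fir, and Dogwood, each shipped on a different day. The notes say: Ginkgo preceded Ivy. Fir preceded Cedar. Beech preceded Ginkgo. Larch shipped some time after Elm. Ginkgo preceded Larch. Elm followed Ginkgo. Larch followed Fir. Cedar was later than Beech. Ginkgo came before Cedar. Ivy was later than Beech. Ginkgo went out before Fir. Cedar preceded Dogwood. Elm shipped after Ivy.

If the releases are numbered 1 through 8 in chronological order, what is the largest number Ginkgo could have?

Ginkgo must come before Cedar, Dogwood, Elm, Fir, Ivy, and Larch — 6 releases forced after it.
Everything else can be placed before Ginkgo in some valid order, so Ginkgo can sit as late as position 8 − 6 = 2.

2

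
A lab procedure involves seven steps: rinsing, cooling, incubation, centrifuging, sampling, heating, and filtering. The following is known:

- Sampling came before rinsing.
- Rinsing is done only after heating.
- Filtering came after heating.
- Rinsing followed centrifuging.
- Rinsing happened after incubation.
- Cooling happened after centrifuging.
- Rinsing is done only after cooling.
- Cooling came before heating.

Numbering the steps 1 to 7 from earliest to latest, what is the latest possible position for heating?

5

Heating must come before filtering and rinsing — 2 steps forced after it.
Everything else can be placed before heating in some valid order, so heating can sit as late as position 7 − 2 = 5.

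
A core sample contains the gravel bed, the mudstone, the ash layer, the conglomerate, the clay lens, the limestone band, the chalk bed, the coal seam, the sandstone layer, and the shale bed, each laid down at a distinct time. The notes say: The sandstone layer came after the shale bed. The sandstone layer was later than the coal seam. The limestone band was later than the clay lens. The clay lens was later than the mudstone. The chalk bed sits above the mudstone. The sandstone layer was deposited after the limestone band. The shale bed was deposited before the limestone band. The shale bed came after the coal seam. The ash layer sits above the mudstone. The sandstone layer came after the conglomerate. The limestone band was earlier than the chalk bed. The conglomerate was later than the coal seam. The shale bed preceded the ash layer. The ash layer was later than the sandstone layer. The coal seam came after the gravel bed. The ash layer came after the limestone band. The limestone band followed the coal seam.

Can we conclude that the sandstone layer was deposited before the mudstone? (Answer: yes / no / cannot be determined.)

Tracing the constraints gives the mudstone → the clay lens → the limestone band → the sandstone layer, so the mudstone must come before the sandstone layer.
That means the sandstone layer cannot be before the mudstone.

no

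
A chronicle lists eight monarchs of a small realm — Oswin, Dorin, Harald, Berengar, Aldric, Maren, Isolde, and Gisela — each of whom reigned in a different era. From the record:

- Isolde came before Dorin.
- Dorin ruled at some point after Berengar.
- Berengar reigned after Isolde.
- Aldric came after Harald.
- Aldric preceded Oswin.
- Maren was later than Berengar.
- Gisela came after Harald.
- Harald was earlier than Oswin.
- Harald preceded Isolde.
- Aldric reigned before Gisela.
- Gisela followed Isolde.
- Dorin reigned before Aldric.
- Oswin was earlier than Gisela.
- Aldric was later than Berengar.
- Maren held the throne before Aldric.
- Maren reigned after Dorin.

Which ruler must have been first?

Harald

Harald has a chain of constraints placing them before every other ruler, so Harald must be first.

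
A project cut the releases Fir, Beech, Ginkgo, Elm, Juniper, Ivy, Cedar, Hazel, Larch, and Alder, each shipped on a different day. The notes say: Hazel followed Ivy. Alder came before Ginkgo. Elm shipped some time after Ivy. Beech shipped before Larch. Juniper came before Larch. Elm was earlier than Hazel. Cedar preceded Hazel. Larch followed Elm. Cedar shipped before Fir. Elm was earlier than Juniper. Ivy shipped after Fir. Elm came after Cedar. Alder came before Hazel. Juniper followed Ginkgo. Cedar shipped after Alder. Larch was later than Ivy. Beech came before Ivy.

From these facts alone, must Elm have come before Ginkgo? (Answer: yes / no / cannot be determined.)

No chain of stated constraints runs from Elm to Ginkgo, and none runs from Ginkgo to Elm either.
So the relative order of Elm and Ginkgo is not fixed by the given facts.

cannot be determined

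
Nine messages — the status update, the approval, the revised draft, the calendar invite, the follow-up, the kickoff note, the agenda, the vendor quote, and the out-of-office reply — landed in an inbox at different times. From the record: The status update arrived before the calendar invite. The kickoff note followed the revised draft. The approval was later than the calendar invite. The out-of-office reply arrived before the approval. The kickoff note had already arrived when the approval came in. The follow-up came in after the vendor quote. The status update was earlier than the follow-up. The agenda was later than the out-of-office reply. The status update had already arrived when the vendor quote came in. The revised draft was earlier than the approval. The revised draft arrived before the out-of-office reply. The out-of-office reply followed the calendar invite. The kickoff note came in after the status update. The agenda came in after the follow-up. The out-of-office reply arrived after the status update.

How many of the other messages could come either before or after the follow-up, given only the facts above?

Forced before the follow-up: the status update and the vendor quote; forced after the follow-up: the agenda.
That leaves the approval, the calendar invite, the kickoff note, the out-of-office reply, and the revised draft with no forced order relative to the follow-up — 5.

5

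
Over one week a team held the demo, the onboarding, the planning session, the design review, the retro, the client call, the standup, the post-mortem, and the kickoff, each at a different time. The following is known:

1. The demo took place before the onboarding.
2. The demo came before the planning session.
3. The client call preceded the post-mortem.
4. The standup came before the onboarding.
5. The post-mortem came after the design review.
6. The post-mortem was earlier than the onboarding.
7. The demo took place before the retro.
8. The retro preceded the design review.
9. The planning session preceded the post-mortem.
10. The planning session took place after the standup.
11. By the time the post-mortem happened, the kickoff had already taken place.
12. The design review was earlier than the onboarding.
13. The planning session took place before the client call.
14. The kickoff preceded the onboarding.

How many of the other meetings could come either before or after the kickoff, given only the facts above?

6

Forced after the kickoff: the onboarding and the post-mortem.
That leaves the client call, the demo, the design review, the planning session, the retro, and the standup with no forced order relative to the kickoff — 6.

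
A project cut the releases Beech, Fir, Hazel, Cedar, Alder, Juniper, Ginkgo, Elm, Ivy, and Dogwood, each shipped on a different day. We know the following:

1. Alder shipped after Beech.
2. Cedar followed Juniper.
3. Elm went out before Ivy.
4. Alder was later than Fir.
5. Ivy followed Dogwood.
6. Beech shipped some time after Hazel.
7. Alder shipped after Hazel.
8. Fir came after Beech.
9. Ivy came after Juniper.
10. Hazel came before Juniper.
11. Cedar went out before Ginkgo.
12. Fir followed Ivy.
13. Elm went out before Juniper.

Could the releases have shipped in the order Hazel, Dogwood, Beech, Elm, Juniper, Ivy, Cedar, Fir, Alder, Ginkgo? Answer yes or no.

Check each stated constraint against the proposed order — e.g. Beech is ahead of Alder; Hazel is ahead of Alder. Every pair is in the required order; nothing is violated.

yes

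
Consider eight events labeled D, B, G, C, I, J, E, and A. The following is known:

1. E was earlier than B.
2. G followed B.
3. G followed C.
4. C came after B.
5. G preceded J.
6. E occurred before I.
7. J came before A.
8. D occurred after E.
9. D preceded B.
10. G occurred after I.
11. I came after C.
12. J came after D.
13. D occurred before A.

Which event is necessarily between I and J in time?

G

Tracing the constraints gives I → G → J, so G sits after I and before J.
No other event is forced both after I and before J.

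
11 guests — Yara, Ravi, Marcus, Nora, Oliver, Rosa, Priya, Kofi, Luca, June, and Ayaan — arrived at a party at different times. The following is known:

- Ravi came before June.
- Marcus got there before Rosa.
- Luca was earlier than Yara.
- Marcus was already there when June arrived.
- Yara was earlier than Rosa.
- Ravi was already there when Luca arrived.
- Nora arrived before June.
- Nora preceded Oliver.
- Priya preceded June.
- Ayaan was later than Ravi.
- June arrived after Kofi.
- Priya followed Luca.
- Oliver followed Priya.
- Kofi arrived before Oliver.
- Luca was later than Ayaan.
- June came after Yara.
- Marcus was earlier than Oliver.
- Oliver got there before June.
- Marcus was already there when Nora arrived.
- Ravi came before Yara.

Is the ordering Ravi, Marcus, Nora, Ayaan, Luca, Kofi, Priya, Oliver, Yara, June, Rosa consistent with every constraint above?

Check each stated constraint against the proposed order — e.g. Marcus is ahead of Rosa; Ravi is ahead of June. Every pair is in the required order; nothing is violated.

yes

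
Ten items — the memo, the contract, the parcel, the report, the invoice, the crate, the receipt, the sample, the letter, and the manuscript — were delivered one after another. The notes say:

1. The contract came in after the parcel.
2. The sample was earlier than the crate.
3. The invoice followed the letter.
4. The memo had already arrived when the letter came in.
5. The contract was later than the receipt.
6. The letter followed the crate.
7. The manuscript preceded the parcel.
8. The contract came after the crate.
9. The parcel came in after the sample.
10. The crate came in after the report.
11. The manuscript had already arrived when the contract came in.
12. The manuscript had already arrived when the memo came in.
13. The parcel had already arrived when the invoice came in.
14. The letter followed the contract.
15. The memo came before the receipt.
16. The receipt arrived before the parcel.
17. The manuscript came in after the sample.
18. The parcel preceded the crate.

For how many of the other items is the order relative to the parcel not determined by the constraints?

1

Forced before the parcel: the manuscript, the memo, the receipt, and the sample; forced after the parcel: the contract, the crate, the invoice, and the letter.
That leaves the report with no forced order relative to the parcel — 1.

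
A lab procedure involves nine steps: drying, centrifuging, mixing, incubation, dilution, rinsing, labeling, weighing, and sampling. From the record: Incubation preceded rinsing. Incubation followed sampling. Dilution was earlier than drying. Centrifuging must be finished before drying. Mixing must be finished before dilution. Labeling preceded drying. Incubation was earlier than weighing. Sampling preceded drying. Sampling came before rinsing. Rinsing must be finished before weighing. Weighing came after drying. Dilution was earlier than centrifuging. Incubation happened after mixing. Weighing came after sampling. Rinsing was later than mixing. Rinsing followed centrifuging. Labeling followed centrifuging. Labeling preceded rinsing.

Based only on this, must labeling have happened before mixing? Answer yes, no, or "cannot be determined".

Tracing the constraints gives mixing → dilution → centrifuging → labeling, so mixing must come before labeling.
That means labeling cannot be before mixing.

no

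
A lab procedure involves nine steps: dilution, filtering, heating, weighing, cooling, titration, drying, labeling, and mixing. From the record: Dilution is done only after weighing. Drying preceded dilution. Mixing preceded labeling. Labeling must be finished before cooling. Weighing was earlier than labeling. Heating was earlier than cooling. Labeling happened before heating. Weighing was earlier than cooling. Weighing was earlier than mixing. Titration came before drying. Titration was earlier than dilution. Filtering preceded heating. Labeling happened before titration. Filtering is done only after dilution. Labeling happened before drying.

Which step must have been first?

weighing

Weighing has a chain of constraints placing it before every other step, so weighing must be first.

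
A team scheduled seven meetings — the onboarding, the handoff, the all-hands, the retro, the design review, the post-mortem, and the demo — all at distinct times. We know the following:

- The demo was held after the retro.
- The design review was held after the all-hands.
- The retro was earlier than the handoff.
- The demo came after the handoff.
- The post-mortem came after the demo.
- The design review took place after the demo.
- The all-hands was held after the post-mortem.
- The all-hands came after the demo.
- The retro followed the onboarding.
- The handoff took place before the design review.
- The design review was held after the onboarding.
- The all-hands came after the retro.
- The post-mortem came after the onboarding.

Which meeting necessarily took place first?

the onboarding

The onboarding has a chain of constraints placing it before every other meeting, so the onboarding must be first.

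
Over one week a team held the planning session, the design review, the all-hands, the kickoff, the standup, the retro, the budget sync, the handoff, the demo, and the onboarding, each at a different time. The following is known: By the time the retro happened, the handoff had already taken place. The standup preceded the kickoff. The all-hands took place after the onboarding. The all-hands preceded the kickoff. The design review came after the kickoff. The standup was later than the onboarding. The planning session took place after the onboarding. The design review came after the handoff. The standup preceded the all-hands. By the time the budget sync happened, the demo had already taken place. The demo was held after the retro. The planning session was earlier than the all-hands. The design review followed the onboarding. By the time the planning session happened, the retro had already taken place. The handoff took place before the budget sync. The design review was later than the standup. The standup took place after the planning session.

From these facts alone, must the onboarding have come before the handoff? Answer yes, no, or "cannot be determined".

cannot be determined

No chain of stated constraints runs from the onboarding to the handoff, and none runs from the handoff to the onboarding either.
So the relative order of the onboarding and the handoff is not fixed by the given facts.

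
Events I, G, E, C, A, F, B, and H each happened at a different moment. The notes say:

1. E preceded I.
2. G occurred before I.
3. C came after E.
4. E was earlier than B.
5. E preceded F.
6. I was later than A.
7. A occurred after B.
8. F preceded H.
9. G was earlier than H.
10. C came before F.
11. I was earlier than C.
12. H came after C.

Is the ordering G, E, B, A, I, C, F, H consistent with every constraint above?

yes

Check each stated constraint against the proposed order — e.g. E is ahead of F; G is ahead of H. Every pair is in the required order; nothing is violated.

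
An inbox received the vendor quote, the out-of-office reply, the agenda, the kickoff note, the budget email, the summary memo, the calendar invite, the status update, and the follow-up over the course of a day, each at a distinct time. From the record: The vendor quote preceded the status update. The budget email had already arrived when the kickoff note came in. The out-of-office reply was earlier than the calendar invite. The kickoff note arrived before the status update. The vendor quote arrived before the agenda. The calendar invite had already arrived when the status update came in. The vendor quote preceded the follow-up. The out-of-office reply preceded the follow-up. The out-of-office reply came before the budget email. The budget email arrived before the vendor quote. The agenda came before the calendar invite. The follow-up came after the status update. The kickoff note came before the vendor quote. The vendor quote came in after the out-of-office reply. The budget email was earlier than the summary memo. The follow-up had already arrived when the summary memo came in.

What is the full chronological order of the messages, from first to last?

the out-of-office reply, the budget email, the kickoff note, the vendor quote, the agenda, the calendar invite, the status update, the follow-up, the summary memo

The constraints fix every adjacent pair, so only one ordering works:
the out-of-office reply → the budget email → the kickoff note → the vendor quote → the agenda → the calendar invite → the status update → the follow-up → the summary memo.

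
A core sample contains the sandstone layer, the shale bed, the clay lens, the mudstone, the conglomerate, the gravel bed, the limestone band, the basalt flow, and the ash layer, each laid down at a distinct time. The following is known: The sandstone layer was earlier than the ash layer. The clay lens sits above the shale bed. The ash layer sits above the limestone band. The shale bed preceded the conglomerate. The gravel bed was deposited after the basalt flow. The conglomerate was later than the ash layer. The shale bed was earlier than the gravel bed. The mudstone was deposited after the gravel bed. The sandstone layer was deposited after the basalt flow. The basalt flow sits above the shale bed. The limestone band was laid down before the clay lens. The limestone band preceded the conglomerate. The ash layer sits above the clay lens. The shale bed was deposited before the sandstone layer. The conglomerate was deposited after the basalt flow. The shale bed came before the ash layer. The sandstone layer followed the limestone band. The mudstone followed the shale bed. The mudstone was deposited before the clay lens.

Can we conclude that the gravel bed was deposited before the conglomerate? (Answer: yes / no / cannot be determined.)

Chain the constraints: the gravel bed → the mudstone → the clay lens → the ash layer → the conglomerate. Each link is directly stated, so the gravel bed comes before the conglomerate.

yes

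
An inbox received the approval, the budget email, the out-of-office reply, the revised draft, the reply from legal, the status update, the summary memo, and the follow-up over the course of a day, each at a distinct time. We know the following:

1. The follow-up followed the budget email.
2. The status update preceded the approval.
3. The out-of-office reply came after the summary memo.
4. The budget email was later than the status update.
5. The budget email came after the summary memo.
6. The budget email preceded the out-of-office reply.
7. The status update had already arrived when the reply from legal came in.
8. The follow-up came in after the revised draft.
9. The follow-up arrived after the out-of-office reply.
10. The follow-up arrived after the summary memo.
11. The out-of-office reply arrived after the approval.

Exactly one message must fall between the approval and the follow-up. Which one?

Tracing the constraints gives the approval → the out-of-office reply → the follow-up, so the out-of-office reply sits after the approval and before the follow-up.
No other message is forced both after the approval and before the follow-up.

the out-of-office reply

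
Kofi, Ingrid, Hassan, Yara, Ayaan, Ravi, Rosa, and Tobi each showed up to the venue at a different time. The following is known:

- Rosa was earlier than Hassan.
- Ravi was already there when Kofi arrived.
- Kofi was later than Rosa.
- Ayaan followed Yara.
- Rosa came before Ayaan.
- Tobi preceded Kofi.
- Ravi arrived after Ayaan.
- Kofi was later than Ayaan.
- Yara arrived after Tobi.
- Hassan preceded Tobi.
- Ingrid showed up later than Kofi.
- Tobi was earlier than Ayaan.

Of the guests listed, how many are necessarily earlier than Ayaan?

Directly stated before Ayaan: Rosa, Tobi, and Yara.
Hassan reaches Ayaan via Hassan → Tobi → Ayaan.
No chain forces Ingrid (or any of the others) ahead of Ayaan.
That's Hassan, Rosa, Tobi, and Yara — 4 in all.

4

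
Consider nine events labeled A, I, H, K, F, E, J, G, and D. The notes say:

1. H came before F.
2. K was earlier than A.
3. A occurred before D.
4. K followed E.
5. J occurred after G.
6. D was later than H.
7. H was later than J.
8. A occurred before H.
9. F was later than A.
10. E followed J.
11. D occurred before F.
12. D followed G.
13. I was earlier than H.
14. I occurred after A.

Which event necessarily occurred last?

Every other event has a chain of constraints placing it before F, so F is last.

F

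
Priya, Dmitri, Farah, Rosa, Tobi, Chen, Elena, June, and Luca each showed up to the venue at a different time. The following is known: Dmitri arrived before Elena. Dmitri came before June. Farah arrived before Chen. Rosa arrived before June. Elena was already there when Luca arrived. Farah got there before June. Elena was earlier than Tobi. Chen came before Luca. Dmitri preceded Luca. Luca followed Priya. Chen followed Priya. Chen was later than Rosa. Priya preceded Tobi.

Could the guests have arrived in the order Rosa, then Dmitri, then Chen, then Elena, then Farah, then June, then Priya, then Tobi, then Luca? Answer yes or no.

The constraints require Farah before Chen, but in the proposed sequence Chen appears ahead of Farah. That one violation is enough.

no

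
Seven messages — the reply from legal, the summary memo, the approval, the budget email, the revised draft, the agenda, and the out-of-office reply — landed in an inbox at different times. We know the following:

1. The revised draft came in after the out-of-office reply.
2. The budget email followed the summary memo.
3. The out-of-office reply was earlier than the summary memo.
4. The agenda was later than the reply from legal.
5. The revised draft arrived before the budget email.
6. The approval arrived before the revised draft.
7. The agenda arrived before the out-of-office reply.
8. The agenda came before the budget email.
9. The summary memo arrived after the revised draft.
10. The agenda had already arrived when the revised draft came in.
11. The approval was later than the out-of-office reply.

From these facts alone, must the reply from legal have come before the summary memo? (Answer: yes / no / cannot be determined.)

Chain the constraints: the reply from legal → the agenda → the out-of-office reply → the summary memo. Each link is directly stated, so the reply from legal comes before the summary memo.

yes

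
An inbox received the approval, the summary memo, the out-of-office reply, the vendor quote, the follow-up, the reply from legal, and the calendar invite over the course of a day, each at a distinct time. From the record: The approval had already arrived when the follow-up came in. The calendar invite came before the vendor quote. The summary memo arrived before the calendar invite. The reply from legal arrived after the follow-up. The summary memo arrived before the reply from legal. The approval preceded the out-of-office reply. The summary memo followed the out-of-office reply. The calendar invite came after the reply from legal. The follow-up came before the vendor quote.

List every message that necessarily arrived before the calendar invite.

the approval, the follow-up, the out-of-office reply, the reply from legal, the summary memo

Directly stated before the calendar invite: the reply from legal and the summary memo.
The approval reaches the calendar invite via the approval → the follow-up → the reply from legal → the calendar invite.
The follow-up reaches the calendar invite via the follow-up → the reply from legal → the calendar invite.
The out-of-office reply reaches the calendar invite via the out-of-office reply → the summary memo → the calendar invite.
No chain forces the vendor quote ahead of the calendar invite.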